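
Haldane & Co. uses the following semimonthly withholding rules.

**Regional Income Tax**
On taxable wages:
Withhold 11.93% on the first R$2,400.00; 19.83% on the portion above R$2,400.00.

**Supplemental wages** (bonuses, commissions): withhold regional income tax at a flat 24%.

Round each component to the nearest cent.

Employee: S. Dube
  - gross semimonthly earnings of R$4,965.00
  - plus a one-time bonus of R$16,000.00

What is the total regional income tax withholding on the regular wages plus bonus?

Regional Income Tax: taxable = R$4,965.00
  R$286.32 + 19.83% × (R$4,965.00 − R$2,400.00) = R$286.32 + 19.83% × R$2,565.00 = R$794.96
Supplemental (24% flat on bonus): 24% × R$16,000.00 = R$3,840.00
Total regional income tax: R$794.96 + R$3,840.00 = R$4,634.96

R$4,634.96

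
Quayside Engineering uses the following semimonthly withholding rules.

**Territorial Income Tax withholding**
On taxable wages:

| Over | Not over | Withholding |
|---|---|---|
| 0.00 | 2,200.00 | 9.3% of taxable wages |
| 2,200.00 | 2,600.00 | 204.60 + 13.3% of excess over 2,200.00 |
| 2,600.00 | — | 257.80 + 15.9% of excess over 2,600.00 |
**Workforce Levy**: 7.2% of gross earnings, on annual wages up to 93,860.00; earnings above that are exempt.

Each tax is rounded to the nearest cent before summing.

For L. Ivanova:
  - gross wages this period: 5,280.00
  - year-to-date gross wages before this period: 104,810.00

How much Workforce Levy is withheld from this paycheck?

Workforce Levy: YTD 104,810.00 ≥ cap 93,860.00 → 0.00

0.00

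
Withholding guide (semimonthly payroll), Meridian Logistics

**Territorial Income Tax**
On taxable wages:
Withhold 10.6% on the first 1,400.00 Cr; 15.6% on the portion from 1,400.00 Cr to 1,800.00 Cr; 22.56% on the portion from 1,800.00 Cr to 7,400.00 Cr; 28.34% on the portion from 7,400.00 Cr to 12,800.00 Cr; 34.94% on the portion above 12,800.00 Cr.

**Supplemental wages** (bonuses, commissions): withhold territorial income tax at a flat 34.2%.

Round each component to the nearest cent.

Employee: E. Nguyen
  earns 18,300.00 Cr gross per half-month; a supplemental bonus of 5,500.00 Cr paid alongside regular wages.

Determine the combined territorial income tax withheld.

6,807.22 Cr

Territorial Income Tax: taxable = 18,300.00 Cr
  3,004.52 Cr + 34.94% × (18,300.00 Cr − 12,800.00 Cr) = 3,004.52 Cr + 34.94% × 5,500.00 Cr = 4,926.22 Cr
Supplemental (34.2% flat on bonus): 34.2% × 5,500.00 Cr = 1,881.00 Cr
Total territorial income tax: 4,926.22 Cr + 1,881.00 Cr = 6,807.22 Cr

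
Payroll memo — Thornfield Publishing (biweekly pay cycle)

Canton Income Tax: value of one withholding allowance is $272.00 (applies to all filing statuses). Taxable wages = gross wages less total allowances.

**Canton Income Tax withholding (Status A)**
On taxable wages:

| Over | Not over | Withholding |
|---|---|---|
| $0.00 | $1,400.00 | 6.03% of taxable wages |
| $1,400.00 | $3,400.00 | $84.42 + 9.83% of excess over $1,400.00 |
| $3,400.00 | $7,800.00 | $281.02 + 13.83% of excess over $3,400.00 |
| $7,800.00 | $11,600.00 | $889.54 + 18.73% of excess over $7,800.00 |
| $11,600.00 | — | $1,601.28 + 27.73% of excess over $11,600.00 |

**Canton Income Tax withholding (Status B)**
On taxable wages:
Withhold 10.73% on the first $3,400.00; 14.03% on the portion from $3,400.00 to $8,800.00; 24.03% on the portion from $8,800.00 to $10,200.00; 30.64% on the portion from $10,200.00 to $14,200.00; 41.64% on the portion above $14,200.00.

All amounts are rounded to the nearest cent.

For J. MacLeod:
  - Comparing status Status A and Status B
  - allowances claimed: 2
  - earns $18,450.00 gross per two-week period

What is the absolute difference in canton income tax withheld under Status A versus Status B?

$877.71

Canton Income Tax (Status A): taxable = $18,450.00 − 2×$272.00 = $17,906.00
  $1,601.28 + 27.73% × ($17,906.00 − $11,600.00) = $1,601.28 + 27.73% × $6,306.00 = $3,349.93
Canton Income Tax (Status B): taxable = $18,450.00 − 2×$272.00 = $17,906.00
  $2,684.46 + 41.64% × ($17,906.00 − $14,200.00) = $2,684.46 + 41.64% × $3,706.00 = $4,227.64
Difference: |$3,349.93 − $4,227.64| = $877.71 (higher under Status B)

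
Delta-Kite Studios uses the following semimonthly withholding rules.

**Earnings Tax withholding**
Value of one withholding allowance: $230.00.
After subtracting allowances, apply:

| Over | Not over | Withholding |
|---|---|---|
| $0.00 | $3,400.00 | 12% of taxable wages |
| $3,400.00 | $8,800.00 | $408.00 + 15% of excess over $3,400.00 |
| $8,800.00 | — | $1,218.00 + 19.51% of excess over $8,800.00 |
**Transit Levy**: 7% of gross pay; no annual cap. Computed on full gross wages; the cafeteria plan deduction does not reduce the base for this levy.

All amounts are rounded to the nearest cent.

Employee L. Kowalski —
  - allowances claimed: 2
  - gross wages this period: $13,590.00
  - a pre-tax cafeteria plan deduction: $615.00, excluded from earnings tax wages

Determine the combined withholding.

$2,894.10

Earnings Tax: taxable = $13,590.00 − $615.00 − 2×$230.00 = $12,515.00
  $1,218.00 + 19.51% × ($12,515.00 − $8,800.00) = $1,218.00 + 19.51% × $3,715.00 = $1,942.80
Transit Levy: 7% × $13,590.00 = $951.30
Total: $1,942.80 + $951.30 = $2,894.10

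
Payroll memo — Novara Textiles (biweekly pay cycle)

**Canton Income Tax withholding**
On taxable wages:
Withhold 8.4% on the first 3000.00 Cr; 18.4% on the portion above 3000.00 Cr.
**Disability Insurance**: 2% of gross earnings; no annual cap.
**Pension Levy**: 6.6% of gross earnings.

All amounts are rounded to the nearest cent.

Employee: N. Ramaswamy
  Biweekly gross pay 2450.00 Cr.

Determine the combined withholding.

Canton Income Tax: taxable = 2450.00 Cr
  8.4% × 2450.00 Cr = 205.80 Cr
Disability Insurance: 2% × 2450.00 Cr = 49.00 Cr
Pension Levy: 6.6% × 2450.00 Cr = 161.70 Cr
Total: 205.80 Cr + 49.00 Cr + 161.70 Cr = 416.50 Cr

416.50 Cr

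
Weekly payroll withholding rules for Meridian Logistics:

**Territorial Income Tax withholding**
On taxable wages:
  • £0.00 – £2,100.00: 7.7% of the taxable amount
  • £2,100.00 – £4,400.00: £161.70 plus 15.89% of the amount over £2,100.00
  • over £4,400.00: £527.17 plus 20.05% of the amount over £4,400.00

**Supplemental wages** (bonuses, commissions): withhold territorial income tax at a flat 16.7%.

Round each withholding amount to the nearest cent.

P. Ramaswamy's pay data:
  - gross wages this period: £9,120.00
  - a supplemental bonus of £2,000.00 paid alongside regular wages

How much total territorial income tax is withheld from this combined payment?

£1,807.53

Territorial Income Tax: taxable = £9,120.00
  £527.17 + 20.05% × (£9,120.00 − £4,400.00) = £527.17 + 20.05% × £4,720.00 = £1,473.53
Supplemental (16.7% flat on bonus): 16.7% × £2,000.00 = £334.00
Total territorial income tax: £1,473.53 + £334.00 = £1,807.53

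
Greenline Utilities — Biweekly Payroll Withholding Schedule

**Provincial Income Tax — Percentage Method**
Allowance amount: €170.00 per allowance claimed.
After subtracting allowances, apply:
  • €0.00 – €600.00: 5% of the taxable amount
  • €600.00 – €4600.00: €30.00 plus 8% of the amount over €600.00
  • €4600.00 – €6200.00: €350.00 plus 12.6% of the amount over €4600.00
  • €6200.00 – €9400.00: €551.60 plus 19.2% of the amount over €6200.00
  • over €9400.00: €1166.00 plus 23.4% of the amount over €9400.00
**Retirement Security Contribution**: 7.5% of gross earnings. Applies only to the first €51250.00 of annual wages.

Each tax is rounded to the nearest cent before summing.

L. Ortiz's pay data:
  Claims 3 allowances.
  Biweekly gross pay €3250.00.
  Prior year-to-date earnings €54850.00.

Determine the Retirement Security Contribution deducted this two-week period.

€0.00

Retirement Security Contribution: YTD €54850.00 ≥ cap €51250.00 → €0.00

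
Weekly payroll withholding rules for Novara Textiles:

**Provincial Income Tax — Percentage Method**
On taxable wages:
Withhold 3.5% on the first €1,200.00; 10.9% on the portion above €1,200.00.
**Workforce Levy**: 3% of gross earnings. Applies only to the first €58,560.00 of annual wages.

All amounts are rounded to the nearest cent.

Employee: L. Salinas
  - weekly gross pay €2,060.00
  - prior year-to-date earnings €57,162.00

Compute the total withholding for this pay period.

Provincial Income Tax: taxable = €2,060.00
  €42.00 + 10.9% × (€2,060.00 − €1,200.00) = €42.00 + 10.9% × €860.00 = €135.74
Workforce Levy: cap €58,560.00 − YTD €57,162.00 = €1,398.00 subject; 3% × €1,398.00 = €41.94
Total: €135.74 + €41.94 = €177.68

€177.68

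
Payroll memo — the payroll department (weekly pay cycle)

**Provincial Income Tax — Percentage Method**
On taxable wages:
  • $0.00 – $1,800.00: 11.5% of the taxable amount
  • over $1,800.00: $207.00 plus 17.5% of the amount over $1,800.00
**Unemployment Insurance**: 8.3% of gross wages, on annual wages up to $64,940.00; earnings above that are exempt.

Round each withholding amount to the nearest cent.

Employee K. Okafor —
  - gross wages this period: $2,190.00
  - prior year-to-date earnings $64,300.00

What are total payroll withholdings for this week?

$328.37

Provincial Income Tax: taxable = $2,190.00
  $207.00 + 17.5% × ($2,190.00 − $1,800.00) = $207.00 + 17.5% × $390.00 = $275.25
Unemployment Insurance: cap $64,940.00 − YTD $64,300.00 = $640.00 subject; 8.3% × $640.00 = $53.12
Total: $275.25 + $53.12 = $328.37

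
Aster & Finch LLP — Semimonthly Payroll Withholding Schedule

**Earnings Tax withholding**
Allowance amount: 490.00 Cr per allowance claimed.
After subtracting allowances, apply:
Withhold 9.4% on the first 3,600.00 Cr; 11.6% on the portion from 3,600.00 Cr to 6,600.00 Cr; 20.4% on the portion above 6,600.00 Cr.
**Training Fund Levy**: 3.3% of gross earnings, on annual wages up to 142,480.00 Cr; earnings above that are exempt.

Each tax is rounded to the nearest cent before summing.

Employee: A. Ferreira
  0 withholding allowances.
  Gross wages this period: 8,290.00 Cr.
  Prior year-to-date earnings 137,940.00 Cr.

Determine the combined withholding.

1,180.98 Cr

Earnings Tax: taxable = 8,290.00 Cr
  686.40 Cr + 20.4% × (8,290.00 Cr − 6,600.00 Cr) = 686.40 Cr + 20.4% × 1,690.00 Cr = 1,031.16 Cr
Training Fund Levy: cap 142,480.00 Cr − YTD 137,940.00 Cr = 4,540.00 Cr subject; 3.3% × 4,540.00 Cr = 149.82 Cr
Total: 1,031.16 Cr + 149.82 Cr = 1,180.98 Cr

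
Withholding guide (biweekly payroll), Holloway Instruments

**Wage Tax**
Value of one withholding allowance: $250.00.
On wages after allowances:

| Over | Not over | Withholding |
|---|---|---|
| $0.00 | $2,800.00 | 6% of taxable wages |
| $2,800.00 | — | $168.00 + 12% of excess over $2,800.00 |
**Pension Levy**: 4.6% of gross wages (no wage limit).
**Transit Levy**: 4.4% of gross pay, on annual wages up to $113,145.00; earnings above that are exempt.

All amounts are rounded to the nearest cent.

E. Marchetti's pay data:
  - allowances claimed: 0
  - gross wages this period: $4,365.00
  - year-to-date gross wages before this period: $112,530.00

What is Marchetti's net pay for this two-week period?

Wage Tax: taxable = $4,365.00
  $168.00 + 12% × ($4,365.00 − $2,800.00) = $168.00 + 12% × $1,565.00 = $355.80
Pension Levy: 4.6% × $4,365.00 = $200.79
Transit Levy: cap $113,145.00 − YTD $112,530.00 = $615.00 subject; 4.4% × $615.00 = $27.06
Total withheld: $355.80 + $200.79 + $27.06 = $583.65
Net pay: $4,365.00 − $583.65 = $3,781.35

$3,781.35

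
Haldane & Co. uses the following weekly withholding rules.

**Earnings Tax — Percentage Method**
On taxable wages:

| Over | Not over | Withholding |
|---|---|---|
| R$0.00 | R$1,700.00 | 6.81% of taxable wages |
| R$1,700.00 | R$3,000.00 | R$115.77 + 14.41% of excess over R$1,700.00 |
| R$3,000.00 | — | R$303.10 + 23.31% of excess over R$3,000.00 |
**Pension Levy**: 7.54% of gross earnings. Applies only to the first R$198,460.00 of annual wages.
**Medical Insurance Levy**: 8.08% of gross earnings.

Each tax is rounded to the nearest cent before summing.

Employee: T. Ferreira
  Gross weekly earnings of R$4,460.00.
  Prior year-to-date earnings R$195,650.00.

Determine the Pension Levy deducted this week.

R$211.87

Pension Levy: cap R$198,460.00 − YTD R$195,650.00 = R$2,810.00 subject; 7.54% × R$2,810.00 = R$211.87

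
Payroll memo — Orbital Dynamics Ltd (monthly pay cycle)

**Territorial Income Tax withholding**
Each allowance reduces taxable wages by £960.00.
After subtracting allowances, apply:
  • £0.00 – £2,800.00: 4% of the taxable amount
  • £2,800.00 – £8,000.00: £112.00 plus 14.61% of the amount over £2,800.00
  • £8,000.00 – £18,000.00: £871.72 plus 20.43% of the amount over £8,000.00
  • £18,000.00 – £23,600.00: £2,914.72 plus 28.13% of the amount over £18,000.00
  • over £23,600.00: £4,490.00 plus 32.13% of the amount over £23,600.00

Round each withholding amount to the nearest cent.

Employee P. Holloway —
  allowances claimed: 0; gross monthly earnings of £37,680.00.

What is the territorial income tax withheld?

Territorial Income Tax: taxable = £37,680.00
  £4,490.00 + 32.13% × (£37,680.00 − £23,600.00) = £4,490.00 + 32.13% × £14,080.00 = £9,013.90

£9,013.90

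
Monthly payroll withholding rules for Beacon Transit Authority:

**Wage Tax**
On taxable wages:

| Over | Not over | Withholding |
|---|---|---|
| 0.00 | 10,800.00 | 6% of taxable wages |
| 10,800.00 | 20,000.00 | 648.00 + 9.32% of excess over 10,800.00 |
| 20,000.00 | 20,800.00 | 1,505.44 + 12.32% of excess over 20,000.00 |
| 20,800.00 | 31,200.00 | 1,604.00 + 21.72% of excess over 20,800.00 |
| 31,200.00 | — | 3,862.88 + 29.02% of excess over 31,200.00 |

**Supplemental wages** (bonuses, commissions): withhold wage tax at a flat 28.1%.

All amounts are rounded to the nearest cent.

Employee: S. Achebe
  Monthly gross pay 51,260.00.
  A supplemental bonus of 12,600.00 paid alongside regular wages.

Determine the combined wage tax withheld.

Wage Tax: taxable = 51,260.00
  3,862.88 + 29.02% × (51,260.00 − 31,200.00) = 3,862.88 + 29.02% × 20,060.00 = 9,684.29
Supplemental (28.1% flat on bonus): 28.1% × 12,600.00 = 3,540.60
Total wage tax: 9,684.29 + 3,540.60 = 13,224.89

13,224.89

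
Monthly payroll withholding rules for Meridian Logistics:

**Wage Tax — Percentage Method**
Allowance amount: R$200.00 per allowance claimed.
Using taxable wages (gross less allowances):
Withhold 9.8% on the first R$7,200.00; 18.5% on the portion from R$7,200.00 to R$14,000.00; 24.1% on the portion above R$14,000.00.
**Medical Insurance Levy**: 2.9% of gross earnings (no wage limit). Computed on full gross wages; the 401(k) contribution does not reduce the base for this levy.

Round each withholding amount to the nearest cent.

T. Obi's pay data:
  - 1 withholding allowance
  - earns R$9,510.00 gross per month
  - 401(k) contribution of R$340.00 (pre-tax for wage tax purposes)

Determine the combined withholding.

R$1,308.84

Wage Tax: taxable = R$9,510.00 − R$340.00 − 1×R$200.00 = R$8,970.00
  R$705.60 + 18.5% × (R$8,970.00 − R$7,200.00) = R$705.60 + 18.5% × R$1,770.00 = R$1,033.05
Medical Insurance Levy: 2.9% × R$9,510.00 = R$275.79
Total: R$1,033.05 + R$275.79 = R$1,308.84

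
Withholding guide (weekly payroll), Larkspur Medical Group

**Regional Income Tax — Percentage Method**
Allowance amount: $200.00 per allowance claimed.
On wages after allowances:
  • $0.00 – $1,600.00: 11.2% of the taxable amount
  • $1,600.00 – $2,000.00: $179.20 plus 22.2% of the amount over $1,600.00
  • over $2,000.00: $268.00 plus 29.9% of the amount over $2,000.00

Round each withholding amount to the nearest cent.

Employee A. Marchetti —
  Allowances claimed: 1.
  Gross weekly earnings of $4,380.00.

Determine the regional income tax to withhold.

$919.82

Regional Income Tax: taxable = $4,380.00 − 1×$200.00 = $4,180.00
  $268.00 + 29.9% × ($4,180.00 − $2,000.00) = $268.00 + 29.9% × $2,180.00 = $919.82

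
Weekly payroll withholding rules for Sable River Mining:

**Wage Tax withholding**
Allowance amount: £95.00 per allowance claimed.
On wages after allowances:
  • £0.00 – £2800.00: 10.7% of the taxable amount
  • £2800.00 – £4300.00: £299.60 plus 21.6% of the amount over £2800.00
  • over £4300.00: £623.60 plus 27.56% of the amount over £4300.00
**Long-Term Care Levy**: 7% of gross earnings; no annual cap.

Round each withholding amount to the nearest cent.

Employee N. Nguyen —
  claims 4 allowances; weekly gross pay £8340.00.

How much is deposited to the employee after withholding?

Wage Tax: taxable = £8340.00 − 4×£95.00 = £7960.00
  £623.60 + 27.56% × (£7960.00 − £4300.00) = £623.60 + 27.56% × £3660.00 = £1632.30
Long-Term Care Levy: 7% × £8340.00 = £583.80
Total withheld: £1632.30 + £583.80 = £2216.10
Net pay: £8340.00 − £2216.10 = £6123.90

£6123.90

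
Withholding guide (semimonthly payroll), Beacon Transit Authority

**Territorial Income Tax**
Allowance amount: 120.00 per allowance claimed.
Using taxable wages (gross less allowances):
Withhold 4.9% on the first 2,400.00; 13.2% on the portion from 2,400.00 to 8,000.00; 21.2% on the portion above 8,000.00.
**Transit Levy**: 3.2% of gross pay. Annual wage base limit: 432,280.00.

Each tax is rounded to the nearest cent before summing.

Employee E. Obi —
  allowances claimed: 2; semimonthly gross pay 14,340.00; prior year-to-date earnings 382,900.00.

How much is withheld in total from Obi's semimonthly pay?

Territorial Income Tax: taxable = 14,340.00 − 2×120.00 = 14,100.00
  856.80 + 21.2% × (14,100.00 − 8,000.00) = 856.80 + 21.2% × 6,100.00 = 2,150.00
Transit Levy: 3.2% × 14,340.00 = 458.88
Total: 2,150.00 + 458.88 = 2,608.88

2,608.88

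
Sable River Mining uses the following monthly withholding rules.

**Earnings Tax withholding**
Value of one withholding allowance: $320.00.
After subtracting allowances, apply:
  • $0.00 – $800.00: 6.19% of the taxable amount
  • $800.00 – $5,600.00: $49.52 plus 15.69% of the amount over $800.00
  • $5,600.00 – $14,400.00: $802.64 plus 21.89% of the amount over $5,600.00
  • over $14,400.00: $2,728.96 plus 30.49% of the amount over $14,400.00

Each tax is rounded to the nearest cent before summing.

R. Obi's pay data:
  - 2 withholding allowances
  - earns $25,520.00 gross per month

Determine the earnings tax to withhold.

$5,924.31

Earnings Tax: taxable = $25,520.00 − 2×$320.00 = $24,880.00
  $2,728.96 + 30.49% × ($24,880.00 − $14,400.00) = $2,728.96 + 30.49% × $10,480.00 = $5,924.31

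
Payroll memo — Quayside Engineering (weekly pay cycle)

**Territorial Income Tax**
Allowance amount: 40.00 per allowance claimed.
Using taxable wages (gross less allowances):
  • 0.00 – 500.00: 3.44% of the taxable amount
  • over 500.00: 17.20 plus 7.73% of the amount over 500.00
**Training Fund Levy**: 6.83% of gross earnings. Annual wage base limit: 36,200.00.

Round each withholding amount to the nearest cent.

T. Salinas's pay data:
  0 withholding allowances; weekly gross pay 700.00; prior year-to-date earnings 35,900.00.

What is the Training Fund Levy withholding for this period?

Training Fund Levy: cap 36,200.00 − YTD 35,900.00 = 300.00 subject; 6.83% × 300.00 = 20.49

20.49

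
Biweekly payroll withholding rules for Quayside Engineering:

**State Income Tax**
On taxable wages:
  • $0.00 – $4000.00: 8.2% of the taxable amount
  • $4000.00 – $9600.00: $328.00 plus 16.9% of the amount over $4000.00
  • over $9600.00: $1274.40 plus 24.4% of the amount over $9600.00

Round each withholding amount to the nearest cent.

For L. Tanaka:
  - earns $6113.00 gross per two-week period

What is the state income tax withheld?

State Income Tax: taxable = $6113.00
  $328.00 + 16.9% × ($6113.00 − $4000.00) = $328.00 + 16.9% × $2113.00 = $685.10

$685.10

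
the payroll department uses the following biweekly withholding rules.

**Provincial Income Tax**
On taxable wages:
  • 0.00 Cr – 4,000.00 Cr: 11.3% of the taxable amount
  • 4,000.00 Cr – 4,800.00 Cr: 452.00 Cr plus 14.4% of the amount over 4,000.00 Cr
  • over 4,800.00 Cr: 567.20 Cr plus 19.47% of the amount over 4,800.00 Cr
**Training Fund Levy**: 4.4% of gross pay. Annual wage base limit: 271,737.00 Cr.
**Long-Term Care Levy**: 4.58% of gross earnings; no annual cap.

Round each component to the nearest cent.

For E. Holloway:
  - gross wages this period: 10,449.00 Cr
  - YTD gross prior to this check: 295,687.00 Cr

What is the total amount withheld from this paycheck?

Provincial Income Tax: taxable = 10,449.00 Cr
  567.20 Cr + 19.47% × (10,449.00 Cr − 4,800.00 Cr) = 567.20 Cr + 19.47% × 5,649.00 Cr = 1,667.06 Cr
Training Fund Levy: YTD 295,687.00 Cr ≥ cap 271,737.00 Cr → 0.00 Cr
Long-Term Care Levy: 4.58% × 10,449.00 Cr = 478.56 Cr
Total: 1,667.06 Cr + 0.00 Cr + 478.56 Cr = 2,145.62 Cr

2,145.62 Cr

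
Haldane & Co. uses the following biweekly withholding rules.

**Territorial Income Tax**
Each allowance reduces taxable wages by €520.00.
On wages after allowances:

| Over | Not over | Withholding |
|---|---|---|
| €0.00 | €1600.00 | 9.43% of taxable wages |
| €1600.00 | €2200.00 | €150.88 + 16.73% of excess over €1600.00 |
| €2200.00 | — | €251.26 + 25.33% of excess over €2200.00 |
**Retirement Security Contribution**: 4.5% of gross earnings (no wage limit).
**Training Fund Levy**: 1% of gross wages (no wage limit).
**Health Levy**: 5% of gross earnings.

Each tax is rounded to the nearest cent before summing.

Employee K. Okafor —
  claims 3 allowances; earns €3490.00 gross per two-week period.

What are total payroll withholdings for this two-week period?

Territorial Income Tax: taxable = €3490.00 − 3×€520.00 = €1930.00
  €150.88 + 16.73% × (€1930.00 − €1600.00) = €150.88 + 16.73% × €330.00 = €206.09
Retirement Security Contribution: 4.5% × €3490.00 = €157.05
Training Fund Levy: 1% × €3490.00 = €34.90
Health Levy: 5% × €3490.00 = €174.50
Total: €206.09 + €157.05 + €34.90 + €174.50 = €572.54

€572.54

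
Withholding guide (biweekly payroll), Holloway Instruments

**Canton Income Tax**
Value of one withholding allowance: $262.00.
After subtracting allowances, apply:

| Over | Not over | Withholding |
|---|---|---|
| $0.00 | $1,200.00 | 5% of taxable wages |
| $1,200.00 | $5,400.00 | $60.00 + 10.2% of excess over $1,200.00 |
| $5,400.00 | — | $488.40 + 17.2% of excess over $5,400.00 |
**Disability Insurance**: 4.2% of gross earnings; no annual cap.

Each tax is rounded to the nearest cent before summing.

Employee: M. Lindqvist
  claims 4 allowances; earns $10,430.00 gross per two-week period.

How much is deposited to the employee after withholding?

Canton Income Tax: taxable = $10,430.00 − 4×$262.00 = $9,382.00
  $488.40 + 17.2% × ($9,382.00 − $5,400.00) = $488.40 + 17.2% × $3,982.00 = $1,173.30
Disability Insurance: 4.2% × $10,430.00 = $438.06
Total withheld: $1,173.30 + $438.06 = $1,611.36
Net pay: $10,430.00 − $1,611.36 = $8,818.64

$8,818.64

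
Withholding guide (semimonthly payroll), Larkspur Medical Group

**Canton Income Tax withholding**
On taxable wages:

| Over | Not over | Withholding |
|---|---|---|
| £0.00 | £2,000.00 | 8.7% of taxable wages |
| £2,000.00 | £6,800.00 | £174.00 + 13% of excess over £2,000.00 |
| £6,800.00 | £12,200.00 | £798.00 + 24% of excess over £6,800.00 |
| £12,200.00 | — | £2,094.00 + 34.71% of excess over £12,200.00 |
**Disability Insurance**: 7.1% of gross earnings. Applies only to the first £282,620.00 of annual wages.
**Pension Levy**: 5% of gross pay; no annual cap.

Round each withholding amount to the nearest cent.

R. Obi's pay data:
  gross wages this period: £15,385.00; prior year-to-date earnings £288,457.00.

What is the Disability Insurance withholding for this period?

£0.00

Disability Insurance: YTD £288,457.00 ≥ cap £282,620.00 → £0.00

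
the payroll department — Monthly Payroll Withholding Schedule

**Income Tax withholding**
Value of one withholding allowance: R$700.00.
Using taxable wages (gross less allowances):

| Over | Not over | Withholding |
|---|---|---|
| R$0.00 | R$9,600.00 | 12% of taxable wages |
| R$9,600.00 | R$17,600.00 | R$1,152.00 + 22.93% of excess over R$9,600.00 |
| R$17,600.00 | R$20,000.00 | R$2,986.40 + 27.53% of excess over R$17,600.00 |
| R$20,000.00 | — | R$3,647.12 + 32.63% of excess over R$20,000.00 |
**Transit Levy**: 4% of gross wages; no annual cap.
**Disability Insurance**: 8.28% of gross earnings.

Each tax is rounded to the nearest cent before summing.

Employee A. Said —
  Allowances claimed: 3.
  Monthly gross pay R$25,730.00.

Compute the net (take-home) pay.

Income Tax: taxable = R$25,730.00 − 3×R$700.00 = R$23,630.00
  R$3,647.12 + 32.63% × (R$23,630.00 − R$20,000.00) = R$3,647.12 + 32.63% × R$3,630.00 = R$4,831.59
Transit Levy: 4% × R$25,730.00 = R$1,029.20
Disability Insurance: 8.28% × R$25,730.00 = R$2,130.44
Total withheld: R$4,831.59 + R$1,029.20 + R$2,130.44 = R$7,991.23
Net pay: R$25,730.00 − R$7,991.23 = R$17,738.77

R$17,738.77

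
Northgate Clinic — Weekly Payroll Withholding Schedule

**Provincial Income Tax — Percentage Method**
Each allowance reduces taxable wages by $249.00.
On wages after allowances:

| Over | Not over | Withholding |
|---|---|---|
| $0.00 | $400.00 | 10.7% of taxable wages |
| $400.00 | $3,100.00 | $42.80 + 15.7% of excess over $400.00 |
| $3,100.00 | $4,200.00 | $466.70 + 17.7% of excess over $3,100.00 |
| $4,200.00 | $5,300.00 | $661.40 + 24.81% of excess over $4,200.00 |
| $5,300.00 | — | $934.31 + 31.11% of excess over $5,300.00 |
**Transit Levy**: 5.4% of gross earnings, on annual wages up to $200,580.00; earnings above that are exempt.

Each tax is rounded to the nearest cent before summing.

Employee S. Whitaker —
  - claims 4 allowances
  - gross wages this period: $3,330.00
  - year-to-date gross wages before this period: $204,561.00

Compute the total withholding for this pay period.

Provincial Income Tax: taxable = $3,330.00 − 4×$249.00 = $2,334.00
  $42.80 + 15.7% × ($2,334.00 − $400.00) = $42.80 + 15.7% × $1,934.00 = $346.44
Transit Levy: YTD $204,561.00 ≥ cap $200,580.00 → $0.00
Total: $346.44 + $0.00 = $346.44

$346.44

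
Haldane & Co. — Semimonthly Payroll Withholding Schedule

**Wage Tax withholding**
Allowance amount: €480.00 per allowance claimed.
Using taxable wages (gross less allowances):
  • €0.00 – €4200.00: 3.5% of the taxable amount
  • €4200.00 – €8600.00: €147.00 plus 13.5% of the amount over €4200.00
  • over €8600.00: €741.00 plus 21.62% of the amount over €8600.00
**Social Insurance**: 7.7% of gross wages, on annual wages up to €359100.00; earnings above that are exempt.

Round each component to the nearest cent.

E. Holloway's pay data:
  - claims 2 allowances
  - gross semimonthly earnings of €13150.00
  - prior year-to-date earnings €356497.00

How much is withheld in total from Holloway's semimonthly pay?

€1717.59

Wage Tax: taxable = €13150.00 − 2×€480.00 = €12190.00
  €741.00 + 21.62% × (€12190.00 − €8600.00) = €741.00 + 21.62% × €3590.00 = €1517.16
Social Insurance: cap €359100.00 − YTD €356497.00 = €2603.00 subject; 7.7% × €2603.00 = €200.43
Total: €1517.16 + €200.43 = €1717.59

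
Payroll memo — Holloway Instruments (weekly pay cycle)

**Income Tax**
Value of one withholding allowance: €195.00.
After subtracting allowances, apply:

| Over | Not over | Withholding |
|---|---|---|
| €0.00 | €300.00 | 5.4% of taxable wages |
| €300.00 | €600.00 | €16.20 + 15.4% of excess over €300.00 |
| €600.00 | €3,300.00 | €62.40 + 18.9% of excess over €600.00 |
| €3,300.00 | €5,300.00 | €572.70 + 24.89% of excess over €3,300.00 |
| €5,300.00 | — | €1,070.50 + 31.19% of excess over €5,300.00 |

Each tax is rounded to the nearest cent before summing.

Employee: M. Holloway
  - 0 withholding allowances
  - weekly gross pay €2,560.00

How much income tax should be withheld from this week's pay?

Income Tax: taxable = €2,560.00
  €62.40 + 18.9% × (€2,560.00 − €600.00) = €62.40 + 18.9% × €1,960.00 = €432.84

€432.84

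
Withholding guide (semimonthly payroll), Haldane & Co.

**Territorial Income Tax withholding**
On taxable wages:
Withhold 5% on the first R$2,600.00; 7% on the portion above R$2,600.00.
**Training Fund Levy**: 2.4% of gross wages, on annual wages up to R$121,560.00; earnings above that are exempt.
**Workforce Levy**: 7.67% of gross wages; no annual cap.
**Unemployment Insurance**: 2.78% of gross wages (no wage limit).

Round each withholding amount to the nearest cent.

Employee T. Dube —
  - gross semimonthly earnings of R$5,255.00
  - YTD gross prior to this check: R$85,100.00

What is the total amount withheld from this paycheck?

Territorial Income Tax: taxable = R$5,255.00
  R$130.00 + 7% × (R$5,255.00 − R$2,600.00) = R$130.00 + 7% × R$2,655.00 = R$315.85
Training Fund Levy: 2.4% × R$5,255.00 = R$126.12
Workforce Levy: 7.67% × R$5,255.00 = R$403.06
Unemployment Insurance: 2.78% × R$5,255.00 = R$146.09
Total: R$315.85 + R$126.12 + R$403.06 + R$146.09 = R$991.12

R$991.12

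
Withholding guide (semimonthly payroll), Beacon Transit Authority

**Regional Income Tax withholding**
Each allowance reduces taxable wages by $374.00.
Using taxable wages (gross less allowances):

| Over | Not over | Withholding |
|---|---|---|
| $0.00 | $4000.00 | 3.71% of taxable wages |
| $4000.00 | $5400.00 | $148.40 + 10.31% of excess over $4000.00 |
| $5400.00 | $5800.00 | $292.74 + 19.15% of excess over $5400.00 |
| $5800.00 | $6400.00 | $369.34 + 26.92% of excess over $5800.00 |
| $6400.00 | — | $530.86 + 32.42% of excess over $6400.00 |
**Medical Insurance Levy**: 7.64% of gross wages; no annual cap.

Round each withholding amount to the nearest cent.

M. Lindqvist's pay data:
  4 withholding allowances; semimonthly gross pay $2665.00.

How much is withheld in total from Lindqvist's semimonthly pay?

$246.98

Regional Income Tax: taxable = $2665.00 − 4×$374.00 = $1169.00
  3.71% × $1169.00 = $43.37
Medical Insurance Levy: 7.64% × $2665.00 = $203.61
Total: $43.37 + $203.61 = $246.98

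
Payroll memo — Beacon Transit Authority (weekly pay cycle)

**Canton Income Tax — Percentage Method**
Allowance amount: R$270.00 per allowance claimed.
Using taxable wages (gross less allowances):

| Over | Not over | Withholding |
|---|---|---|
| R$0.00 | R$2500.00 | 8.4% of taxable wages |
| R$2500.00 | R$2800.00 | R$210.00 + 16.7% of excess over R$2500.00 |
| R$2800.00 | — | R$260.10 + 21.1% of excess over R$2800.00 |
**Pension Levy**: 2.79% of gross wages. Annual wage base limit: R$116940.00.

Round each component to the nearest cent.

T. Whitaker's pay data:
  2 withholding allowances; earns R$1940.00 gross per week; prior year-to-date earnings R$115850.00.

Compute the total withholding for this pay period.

R$148.01

Canton Income Tax: taxable = R$1940.00 − 2×R$270.00 = R$1400.00
  8.4% × R$1400.00 = R$117.60
Pension Levy: cap R$116940.00 − YTD R$115850.00 = R$1090.00 subject; 2.79% × R$1090.00 = R$30.41
Total: R$117.60 + R$30.41 = R$148.01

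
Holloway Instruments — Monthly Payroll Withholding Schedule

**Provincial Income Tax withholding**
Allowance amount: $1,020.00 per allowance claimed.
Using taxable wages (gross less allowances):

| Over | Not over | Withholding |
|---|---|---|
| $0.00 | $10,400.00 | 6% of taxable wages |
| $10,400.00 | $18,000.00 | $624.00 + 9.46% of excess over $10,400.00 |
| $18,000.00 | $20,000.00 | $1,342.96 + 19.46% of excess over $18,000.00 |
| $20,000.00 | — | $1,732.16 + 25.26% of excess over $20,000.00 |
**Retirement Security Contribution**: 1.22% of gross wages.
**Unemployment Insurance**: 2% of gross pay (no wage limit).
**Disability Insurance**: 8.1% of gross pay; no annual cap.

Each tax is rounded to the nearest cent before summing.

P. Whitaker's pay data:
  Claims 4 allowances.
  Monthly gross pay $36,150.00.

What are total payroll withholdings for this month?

Provincial Income Tax: taxable = $36,150.00 − 4×$1,020.00 = $32,070.00
  $1,732.16 + 25.26% × ($32,070.00 − $20,000.00) = $1,732.16 + 25.26% × $12,070.00 = $4,781.04
Retirement Security Contribution: 1.22% × $36,150.00 = $441.03
Unemployment Insurance: 2% × $36,150.00 = $723.00
Disability Insurance: 8.1% × $36,150.00 = $2,928.15
Total: $4,781.04 + $441.03 + $723.00 + $2,928.15 = $8,873.22

$8,873.22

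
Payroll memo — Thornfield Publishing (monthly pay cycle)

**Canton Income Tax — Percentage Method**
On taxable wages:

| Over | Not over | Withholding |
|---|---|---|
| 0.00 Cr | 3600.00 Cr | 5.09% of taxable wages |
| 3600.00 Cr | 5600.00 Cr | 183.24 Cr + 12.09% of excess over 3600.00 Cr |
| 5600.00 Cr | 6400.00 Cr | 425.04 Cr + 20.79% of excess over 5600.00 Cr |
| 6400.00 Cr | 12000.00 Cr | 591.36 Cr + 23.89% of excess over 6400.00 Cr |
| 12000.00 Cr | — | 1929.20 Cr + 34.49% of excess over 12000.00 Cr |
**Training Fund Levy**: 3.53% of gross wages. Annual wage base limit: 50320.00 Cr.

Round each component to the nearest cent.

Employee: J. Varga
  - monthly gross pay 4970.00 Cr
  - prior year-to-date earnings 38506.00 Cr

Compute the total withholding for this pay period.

524.31 Cr

Canton Income Tax: taxable = 4970.00 Cr
  183.24 Cr + 12.09% × (4970.00 Cr − 3600.00 Cr) = 183.24 Cr + 12.09% × 1370.00 Cr = 348.87 Cr
Training Fund Levy: 3.53% × 4970.00 Cr = 175.44 Cr
Total: 348.87 Cr + 175.44 Cr = 524.31 Cr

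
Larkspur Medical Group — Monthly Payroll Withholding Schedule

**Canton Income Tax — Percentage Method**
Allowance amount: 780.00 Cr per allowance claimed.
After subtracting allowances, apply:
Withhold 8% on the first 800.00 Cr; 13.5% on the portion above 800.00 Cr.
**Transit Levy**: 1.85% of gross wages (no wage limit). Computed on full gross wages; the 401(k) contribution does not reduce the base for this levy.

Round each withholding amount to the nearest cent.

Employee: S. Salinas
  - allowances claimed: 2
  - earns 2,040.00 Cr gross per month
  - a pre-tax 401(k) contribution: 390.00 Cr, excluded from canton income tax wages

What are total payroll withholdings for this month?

Canton Income Tax: taxable = 2,040.00 Cr − 390.00 Cr − 2×780.00 Cr = 90.00 Cr
  8% × 90.00 Cr = 7.20 Cr
Transit Levy: 1.85% × 2,040.00 Cr = 37.74 Cr
Total: 7.20 Cr + 37.74 Cr = 44.94 Cr

44.94 Cr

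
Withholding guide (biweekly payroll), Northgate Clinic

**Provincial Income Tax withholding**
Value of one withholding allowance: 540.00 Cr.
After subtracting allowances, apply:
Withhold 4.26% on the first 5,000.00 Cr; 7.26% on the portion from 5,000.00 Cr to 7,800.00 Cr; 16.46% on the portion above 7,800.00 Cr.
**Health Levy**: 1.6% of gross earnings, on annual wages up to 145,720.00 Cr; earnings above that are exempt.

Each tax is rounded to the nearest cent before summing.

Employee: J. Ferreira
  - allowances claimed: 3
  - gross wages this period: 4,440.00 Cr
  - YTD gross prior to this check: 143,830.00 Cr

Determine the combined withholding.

150.37 Cr

Provincial Income Tax: taxable = 4,440.00 Cr − 3×540.00 Cr = 2,820.00 Cr
  4.26% × 2,820.00 Cr = 120.13 Cr
Health Levy: cap 145,720.00 Cr − YTD 143,830.00 Cr = 1,890.00 Cr subject; 1.6% × 1,890.00 Cr = 30.24 Cr
Total: 120.13 Cr + 30.24 Cr = 150.37 Cr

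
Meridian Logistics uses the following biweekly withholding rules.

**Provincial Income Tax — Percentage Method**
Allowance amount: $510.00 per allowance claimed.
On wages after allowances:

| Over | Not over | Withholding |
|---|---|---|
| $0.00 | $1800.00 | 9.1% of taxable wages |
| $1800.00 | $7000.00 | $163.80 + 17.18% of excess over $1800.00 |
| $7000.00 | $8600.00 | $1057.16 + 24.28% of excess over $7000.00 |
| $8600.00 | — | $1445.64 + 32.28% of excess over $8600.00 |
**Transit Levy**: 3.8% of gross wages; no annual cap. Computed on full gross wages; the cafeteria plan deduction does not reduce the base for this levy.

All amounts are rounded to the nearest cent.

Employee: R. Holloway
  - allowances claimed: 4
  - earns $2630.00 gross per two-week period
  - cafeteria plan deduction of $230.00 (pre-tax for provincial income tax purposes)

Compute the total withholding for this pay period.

$132.70

Provincial Income Tax: taxable = $2630.00 − $230.00 − 4×$510.00 = $360.00
  9.1% × $360.00 = $32.76
Transit Levy: 3.8% × $2630.00 = $99.94
Total: $32.76 + $99.94 = $132.70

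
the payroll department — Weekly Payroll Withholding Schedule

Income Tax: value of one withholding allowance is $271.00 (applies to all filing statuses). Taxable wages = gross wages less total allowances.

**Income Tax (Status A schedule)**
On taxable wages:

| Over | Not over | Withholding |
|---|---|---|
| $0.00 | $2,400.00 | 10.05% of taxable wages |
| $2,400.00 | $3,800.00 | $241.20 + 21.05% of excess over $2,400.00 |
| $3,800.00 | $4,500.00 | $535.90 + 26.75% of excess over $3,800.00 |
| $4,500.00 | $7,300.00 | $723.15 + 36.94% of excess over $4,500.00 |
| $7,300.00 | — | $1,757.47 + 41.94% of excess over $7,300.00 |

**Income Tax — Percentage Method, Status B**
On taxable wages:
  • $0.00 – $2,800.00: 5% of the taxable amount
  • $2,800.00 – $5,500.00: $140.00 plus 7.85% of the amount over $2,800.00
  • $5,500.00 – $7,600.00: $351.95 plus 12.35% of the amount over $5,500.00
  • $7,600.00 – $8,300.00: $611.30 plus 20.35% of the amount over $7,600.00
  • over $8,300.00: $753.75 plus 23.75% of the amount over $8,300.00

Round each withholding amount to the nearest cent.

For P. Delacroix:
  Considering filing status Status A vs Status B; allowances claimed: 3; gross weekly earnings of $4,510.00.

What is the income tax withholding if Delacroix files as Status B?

$210.41

Income Tax (Status B): taxable = $4,510.00 − 3×$271.00 = $3,697.00
  $140.00 + 7.85% × ($3,697.00 − $2,800.00) = $140.00 + 7.85% × $897.00 = $210.41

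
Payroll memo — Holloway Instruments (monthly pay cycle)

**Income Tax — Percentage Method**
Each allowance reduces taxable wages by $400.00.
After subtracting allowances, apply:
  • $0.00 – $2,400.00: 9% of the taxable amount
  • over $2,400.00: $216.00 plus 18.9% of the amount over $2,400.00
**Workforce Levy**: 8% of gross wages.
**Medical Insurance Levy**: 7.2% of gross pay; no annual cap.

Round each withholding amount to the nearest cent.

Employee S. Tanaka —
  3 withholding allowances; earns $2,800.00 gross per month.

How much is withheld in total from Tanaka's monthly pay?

Income Tax: taxable = $2,800.00 − 3×$400.00 = $1,600.00
  9% × $1,600.00 = $144.00
Workforce Levy: 8% × $2,800.00 = $224.00
Medical Insurance Levy: 7.2% × $2,800.00 = $201.60
Total: $144.00 + $224.00 + $201.60 = $569.60

$569.60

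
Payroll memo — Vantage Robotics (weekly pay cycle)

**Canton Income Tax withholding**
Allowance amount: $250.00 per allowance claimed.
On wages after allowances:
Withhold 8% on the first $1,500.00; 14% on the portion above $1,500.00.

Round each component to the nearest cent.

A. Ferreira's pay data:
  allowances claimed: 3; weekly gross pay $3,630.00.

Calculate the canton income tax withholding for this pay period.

$313.20

Canton Income Tax: taxable = $3,630.00 − 3×$250.00 = $2,880.00
  $120.00 + 14% × ($2,880.00 − $1,500.00) = $120.00 + 14% × $1,380.00 = $313.20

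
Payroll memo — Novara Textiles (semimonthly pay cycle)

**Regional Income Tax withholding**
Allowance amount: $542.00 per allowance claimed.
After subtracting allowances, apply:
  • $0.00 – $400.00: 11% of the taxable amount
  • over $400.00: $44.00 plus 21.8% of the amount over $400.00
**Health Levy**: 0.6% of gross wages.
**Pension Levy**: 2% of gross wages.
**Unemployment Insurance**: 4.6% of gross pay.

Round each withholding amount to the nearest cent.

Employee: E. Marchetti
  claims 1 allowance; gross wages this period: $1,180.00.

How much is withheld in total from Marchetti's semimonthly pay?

Regional Income Tax: taxable = $1,180.00 − 1×$542.00 = $638.00
  $44.00 + 21.8% × ($638.00 − $400.00) = $44.00 + 21.8% × $238.00 = $95.88
Health Levy: 0.6% × $1,180.00 = $7.08
Pension Levy: 2% × $1,180.00 = $23.60
Unemployment Insurance: 4.6% × $1,180.00 = $54.28
Total: $95.88 + $7.08 + $23.60 + $54.28 = $180.84

$180.84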